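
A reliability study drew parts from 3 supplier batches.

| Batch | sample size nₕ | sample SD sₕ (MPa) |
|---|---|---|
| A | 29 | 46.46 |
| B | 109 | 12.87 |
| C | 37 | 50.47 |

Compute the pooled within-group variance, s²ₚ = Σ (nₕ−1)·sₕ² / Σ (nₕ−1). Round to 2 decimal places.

988.53

A: (29−1)·46.46² = 28·2158.5316 = 60438.8848
B: (109−1)·12.87² = 108·165.6369 = 17888.7852
C: (37−1)·50.47² = 36·2547.2209 = 91699.9524
Numerator = 170027.6224; denominator = Σ(nₕ−1) = 172.
s²ₚ = 170027.6224/172 = 988.5327... → 988.53.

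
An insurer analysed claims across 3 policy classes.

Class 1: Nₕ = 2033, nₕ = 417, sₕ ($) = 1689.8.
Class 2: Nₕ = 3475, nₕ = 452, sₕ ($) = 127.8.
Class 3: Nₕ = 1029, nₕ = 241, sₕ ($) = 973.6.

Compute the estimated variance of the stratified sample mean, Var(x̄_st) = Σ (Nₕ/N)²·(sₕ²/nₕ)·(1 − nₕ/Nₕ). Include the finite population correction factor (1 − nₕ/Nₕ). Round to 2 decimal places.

609.96

N = 6537; Wₕ = Nₕ/N.
class 1: (2033/6537)²·1689.8²/417·(1 − 417/2033) = 526.44902
class 2: (3475/6537)²·127.8²/452·(1 − 452/3475) = 8.88299
class 3: (1029/6537)²·973.6²/241·(1 − 241/1029) = 74.63262
Sum = 609.96464 → 609.96.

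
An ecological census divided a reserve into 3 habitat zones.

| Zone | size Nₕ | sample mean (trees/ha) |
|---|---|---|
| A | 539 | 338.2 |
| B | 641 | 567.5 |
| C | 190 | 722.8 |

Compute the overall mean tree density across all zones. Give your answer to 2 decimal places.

498.82

x̄_st = (Σ Nₕx̄ₕ) / (Σ Nₕ) = (539·338.2 + 641·567.5 + 190·722.8) / 1370
= 683389.3 / 1370 = 498.8243... → 498.82.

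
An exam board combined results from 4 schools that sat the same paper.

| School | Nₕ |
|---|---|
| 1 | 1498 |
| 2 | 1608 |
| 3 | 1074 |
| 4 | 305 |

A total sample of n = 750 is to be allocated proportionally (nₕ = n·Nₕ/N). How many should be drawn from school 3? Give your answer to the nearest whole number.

Share of school 3 = 1074/4485 = 0.23946.
Allocate 750 × 0.23946 = 179.599... → 180.

180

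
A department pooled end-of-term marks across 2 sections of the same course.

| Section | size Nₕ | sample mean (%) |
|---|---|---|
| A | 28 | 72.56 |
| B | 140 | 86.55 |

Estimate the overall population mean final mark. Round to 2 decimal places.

84.22

x̄_st = (Σ Nₕx̄ₕ) / (Σ Nₕ) = (28·72.56 + 140·86.55) / 168
= 14148.68 / 168 = 84.2183... → 84.22.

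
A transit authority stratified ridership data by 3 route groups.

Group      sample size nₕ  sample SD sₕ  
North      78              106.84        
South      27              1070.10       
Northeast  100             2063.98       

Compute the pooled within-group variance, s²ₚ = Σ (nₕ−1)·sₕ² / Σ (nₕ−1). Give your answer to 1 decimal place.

Degrees of freedom: 77 + 26 + 99 = 202.
Σ(nₕ−1)sₕ² = 77·11414.7856 + 26·1145114.01 + 99·4260013.4404 = 452393233.3508.
s²ₚ = 452393233.3508 / 202 = 2239570.462... → 2239570.5.

2239570.5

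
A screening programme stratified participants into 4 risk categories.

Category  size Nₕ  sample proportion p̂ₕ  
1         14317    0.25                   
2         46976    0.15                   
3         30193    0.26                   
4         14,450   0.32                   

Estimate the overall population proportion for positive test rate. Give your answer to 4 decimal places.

0.2181

Wₕ = Nₕ/N with N = 105936: 0.1351, 0.4434, 0.2850, 0.1364.
p̂_st = 0.1351·0.25 + 0.4434·0.15 + 0.2850·0.26 + 0.1364·0.32 ≈ 0.218055... → 0.2181.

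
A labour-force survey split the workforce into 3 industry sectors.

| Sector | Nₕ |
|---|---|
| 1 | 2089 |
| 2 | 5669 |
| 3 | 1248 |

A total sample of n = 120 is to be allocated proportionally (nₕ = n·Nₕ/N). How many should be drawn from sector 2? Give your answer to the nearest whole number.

Share of sector 2 = 5669/9006 = 0.62947.
Allocate 120 × 0.62947 = 75.536... → 76.

76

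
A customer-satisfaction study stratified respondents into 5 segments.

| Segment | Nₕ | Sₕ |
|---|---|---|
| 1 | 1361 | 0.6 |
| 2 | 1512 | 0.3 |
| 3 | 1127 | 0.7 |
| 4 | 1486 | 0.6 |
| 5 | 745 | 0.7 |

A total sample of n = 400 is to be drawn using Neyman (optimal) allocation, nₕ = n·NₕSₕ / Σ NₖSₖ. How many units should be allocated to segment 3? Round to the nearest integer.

Σ NₕSₕ = 1361·0.6 + 1512·0.3 + 1127·0.7 + 1486·0.6 + 745·0.7 = 3472.2.
Share for 3: 788.9/3472.2 = 0.22720.
n_3 = 400 × 0.22720 = 90.882... → 91.

91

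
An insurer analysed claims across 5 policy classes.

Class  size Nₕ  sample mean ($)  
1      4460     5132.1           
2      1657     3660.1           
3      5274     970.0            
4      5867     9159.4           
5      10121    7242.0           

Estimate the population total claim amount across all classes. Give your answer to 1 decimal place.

Population total = Σ Nₕ·x̄ₕ (each stratum's size times its mean).
4460·5132.1 + 1657·3660.1 + 5274·970.0 + 5867·9159.4 + 10121·7242.0 = 22889166 + 6064785.7 + 5115780 + 53738199.8 + 73296282 = 161104213.5.

161104213.5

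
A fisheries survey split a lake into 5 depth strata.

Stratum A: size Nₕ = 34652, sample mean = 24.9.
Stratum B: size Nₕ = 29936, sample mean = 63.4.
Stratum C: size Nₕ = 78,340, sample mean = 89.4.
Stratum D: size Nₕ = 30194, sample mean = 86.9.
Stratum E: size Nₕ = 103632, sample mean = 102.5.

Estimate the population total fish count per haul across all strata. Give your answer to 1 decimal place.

23010511.8

Population total = Σ Nₕ·x̄ₕ (each stratum's size times its mean).
34652·24.9 + 29936·63.4 + 78340·89.4 + 30194·86.9 + 103632·102.5 = 862834.8 + 1897942.4 + 7003596 + 2623858.6 + 10622280 = 23010511.8.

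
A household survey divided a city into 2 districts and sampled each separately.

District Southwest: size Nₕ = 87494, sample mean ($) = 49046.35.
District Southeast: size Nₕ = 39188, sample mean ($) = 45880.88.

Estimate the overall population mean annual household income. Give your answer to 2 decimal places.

x̄_st = (Σ Nₕx̄ₕ) / (Σ Nₕ) = (87494·49046.35 + 39188·45880.88) / 126682
= 6089241272.34 / 126682 = 48067.1388... → 48067.14.

48067.14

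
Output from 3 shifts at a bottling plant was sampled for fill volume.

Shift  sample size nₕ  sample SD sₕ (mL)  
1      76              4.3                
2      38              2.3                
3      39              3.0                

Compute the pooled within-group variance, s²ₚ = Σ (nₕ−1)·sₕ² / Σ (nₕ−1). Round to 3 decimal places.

Degrees of freedom: 75 + 37 + 38 = 150.
Σ(nₕ−1)sₕ² = 75·18.49 + 37·5.29 + 38·9 = 1924.48.
s²ₚ = 1924.48 / 150 = 12.82987... → 12.830.

12.830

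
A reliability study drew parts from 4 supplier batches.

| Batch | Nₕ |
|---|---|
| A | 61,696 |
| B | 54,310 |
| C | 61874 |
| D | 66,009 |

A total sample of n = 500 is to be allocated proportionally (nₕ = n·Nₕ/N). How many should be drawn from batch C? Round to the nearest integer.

127

Share of batch C = 61874/243889 = 0.25370.
Allocate 500 × 0.25370 = 126.849... → 127.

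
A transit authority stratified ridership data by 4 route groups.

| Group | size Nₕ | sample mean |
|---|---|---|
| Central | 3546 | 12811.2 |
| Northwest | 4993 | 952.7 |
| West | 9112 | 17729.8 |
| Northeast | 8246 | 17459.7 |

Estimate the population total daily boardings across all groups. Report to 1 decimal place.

Central: 3546·12811.2 = 45428515.2
Northwest: 4993·952.7 = 4756831.1
West: 9112·17729.8 = 161553937.6
Northeast: 8246·17459.7 = 143972686.2
τ̂ = Σ Nₕx̄ₕ = 355711970.1.

355711970.1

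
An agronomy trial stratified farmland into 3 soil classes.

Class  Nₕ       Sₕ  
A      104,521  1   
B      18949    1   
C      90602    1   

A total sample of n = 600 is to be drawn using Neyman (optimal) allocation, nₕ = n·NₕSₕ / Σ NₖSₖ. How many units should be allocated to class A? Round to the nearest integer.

293

A: NₕSₕ = 104521·1 = 104521
B: NₕSₕ = 18949·1 = 18949
C: NₕSₕ = 90602·1 = 90602
Σ NₕSₕ = 214072.
n_A = 600·104521/214072 = 292.951... → 293.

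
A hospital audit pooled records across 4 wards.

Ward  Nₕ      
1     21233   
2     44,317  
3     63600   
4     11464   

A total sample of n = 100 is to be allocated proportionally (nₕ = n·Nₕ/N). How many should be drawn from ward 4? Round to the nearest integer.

N = 21233 + 44317 + 63600 + 11464 = 140614.
n_4 = 100·11464/140614 = 8.153... → 8.

8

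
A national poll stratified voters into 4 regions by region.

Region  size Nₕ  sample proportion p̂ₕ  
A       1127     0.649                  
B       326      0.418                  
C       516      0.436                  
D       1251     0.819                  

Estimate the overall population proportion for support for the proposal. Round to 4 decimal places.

0.6575

Wₕ = Nₕ/N with N = 3220: 0.3500, 0.1012, 0.1602, 0.3885.
p̂_st = 0.3500·0.649 + 0.1012·0.418 + 0.1602·0.436 + 0.3885·0.819 ≈ 0.657527... → 0.6575.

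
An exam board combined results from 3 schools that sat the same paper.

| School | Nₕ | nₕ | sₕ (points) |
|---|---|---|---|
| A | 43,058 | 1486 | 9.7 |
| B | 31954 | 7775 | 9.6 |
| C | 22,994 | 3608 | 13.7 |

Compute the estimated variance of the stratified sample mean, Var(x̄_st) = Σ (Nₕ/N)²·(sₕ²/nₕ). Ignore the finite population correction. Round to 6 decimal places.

N = 98006. Term for each stratum: Wₕ²sₕ²/nₕ.
Var(x̄_st) = 0.012221571 + 0.001260048 + 0.002863508 = 0.016345127 → 0.016345.

0.016345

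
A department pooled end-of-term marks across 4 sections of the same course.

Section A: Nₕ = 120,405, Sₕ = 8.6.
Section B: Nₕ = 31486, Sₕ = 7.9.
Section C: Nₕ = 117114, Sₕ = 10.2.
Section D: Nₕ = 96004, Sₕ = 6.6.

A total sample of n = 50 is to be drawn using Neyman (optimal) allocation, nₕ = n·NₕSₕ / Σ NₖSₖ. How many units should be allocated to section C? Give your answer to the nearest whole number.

A: NₕSₕ = 120405·8.6 = 1035483
B: NₕSₕ = 31486·7.9 = 248739.4
C: NₕSₕ = 117114·10.2 = 1194562.8
D: NₕSₕ = 96004·6.6 = 633626.4
Σ NₕSₕ = 3112411.6.
n_C = 50·1194562.8/3112411.6 = 19.190... → 19.

19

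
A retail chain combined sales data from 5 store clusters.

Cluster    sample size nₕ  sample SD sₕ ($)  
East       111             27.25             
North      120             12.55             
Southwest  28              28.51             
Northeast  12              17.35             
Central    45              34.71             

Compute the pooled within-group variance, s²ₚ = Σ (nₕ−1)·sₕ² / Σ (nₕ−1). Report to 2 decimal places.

574.57

East: (111−1)·27.25² = 110·742.5625 = 81681.875
North: (120−1)·12.55² = 119·157.5025 = 18742.7975
Southwest: (28−1)·28.51² = 27·812.8201 = 21946.1427
Northeast: (12−1)·17.35² = 11·301.0225 = 3311.2475
Central: (45−1)·34.71² = 44·1204.7841 = 53010.5004
Numerator = 178692.5631; denominator = Σ(nₕ−1) = 311.
s²ₚ = 178692.5631/311 = 574.5742... → 574.57.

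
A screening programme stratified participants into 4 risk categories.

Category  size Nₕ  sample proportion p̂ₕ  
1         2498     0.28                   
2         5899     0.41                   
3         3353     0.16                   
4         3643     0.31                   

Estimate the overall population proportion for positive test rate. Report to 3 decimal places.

Wₕ = Nₕ/N with N = 15393: 0.1623, 0.3832, 0.2178, 0.2367.
p̂_st = 0.1623·0.28 + 0.3832·0.41 + 0.2178·0.16 + 0.2367·0.31 ≈ 0.31078... → 0.311.

0.311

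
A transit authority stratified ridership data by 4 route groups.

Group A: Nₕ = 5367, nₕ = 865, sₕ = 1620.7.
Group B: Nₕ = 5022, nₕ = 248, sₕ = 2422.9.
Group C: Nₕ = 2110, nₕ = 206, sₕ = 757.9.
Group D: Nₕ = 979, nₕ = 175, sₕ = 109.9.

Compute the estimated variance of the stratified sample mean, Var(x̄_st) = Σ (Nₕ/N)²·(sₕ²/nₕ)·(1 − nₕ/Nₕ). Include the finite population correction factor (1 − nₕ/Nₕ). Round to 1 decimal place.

N = 13478; Wₕ = Nₕ/N.
group A: (5367/13478)²·1620.7²/865·(1 − 865/5367) = 403.9014
group B: (5022/13478)²·2422.9²/248·(1 − 248/5022) = 3124.1186
group C: (2110/13478)²·757.9²/206·(1 − 206/2110) = 61.6673
group D: (979/13478)²·109.9²/175·(1 − 175/979) = 0.2991
Sum = 3589.9864 → 3590.0.

3590.0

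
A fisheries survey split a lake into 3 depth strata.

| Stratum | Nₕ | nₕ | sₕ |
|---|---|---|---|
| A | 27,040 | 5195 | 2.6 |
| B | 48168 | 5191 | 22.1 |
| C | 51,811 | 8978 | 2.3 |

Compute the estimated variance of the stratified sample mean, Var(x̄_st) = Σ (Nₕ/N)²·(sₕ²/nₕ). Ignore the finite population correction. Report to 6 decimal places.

N = 127019; Wₕ = Nₕ/N.
stratum A: (27040/127019)²·2.6²/5195 = 0.000058971
stratum B: (48168/127019)²·22.1²/5191 = 0.013530485
stratum C: (51811/127019)²·2.3²/8978 = 0.000098035
Sum = 0.013687491 → 0.013687.

0.013687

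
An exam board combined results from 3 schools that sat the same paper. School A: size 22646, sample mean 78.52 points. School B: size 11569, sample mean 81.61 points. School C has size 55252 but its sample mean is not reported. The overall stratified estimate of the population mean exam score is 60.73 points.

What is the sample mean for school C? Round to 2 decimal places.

Σ Nₕx̄ₕ = N·μ, so 55252·x̄_C = 89467·60.73 − (22646·78.52 + 11569·81.61).
= 5433330.91 − 2722310.01 = 2711020.9.
x̄_C = 2711020.9 / 55252 = 49.0665... → 49.07.

49.07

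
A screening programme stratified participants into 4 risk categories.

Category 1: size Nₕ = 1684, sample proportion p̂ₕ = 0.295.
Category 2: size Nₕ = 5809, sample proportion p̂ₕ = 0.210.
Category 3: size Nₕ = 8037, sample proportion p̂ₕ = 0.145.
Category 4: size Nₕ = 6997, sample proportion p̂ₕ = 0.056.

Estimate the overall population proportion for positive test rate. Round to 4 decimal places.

0.1453

Wₕ = Nₕ/N with N = 22527: 0.0748, 0.2579, 0.3568, 0.3106.
p̂_st = 0.0748·0.295 + 0.2579·0.210 + 0.3568·0.145 + 0.3106·0.056 ≈ 0.145331... → 0.1453.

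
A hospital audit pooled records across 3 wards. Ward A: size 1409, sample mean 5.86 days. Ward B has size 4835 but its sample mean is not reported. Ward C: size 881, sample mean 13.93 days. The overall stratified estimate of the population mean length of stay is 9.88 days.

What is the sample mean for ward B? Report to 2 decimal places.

N = 1409 + 4835 + 881 = 7125.
Overall total = μ·N = 9.88·7125 = 70395.
Subtract the known strata: 1409·5.86 + 881·13.93 = 20529.07.
Remaining total for ward B: 70395 − 20529.07 = 49865.93.
Divide by its size: 49865.93 / 4835 = 10.3135... → 10.31.

10.31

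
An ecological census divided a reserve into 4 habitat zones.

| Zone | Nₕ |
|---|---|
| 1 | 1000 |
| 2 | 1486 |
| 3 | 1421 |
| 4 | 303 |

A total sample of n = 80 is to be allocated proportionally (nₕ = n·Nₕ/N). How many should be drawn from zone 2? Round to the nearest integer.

28

Share of zone 2 = 1486/4210 = 0.35297.
Allocate 80 × 0.35297 = 28.238... → 28.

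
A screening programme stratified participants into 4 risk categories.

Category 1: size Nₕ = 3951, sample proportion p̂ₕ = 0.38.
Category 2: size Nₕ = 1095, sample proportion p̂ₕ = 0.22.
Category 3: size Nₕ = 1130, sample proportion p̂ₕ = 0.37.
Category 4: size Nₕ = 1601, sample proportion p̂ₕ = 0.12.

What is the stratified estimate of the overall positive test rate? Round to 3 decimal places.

0.302

N = 3951 + 1095 + 1130 + 1601 = 7777.
Overall proportion = Σ (Nₕ/N)·p̂ₕ.
Σ Nₕp̂ₕ = 1501.38 + 240.9 + 418.1 + 192.12 = 2352.5.
2352.5 / 7777 = 0.30249... → 0.302.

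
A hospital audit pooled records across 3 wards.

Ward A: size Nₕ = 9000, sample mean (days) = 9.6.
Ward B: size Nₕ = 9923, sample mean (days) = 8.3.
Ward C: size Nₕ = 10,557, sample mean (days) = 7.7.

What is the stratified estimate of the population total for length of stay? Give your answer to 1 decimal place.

250049.8

A: 9000·9.6 = 86400
B: 9923·8.3 = 82360.9
C: 10557·7.7 = 81288.9
τ̂ = Σ Nₕx̄ₕ = 250049.8.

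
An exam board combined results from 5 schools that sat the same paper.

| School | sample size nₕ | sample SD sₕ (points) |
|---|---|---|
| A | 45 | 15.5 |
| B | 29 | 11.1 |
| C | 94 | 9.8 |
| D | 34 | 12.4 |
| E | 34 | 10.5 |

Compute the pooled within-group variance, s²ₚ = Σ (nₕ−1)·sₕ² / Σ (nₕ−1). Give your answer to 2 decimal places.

137.08

A: (45−1)·15.5² = 44·240.25 = 10571
B: (29−1)·11.1² = 28·123.21 = 3449.88
C: (94−1)·9.8² = 93·96.04 = 8931.72
D: (34−1)·12.4² = 33·153.76 = 5074.08
E: (34−1)·10.5² = 33·110.25 = 3638.25
Numerator = 31664.93; denominator = Σ(nₕ−1) = 231.
s²ₚ = 31664.93/231 = 137.0776... → 137.08.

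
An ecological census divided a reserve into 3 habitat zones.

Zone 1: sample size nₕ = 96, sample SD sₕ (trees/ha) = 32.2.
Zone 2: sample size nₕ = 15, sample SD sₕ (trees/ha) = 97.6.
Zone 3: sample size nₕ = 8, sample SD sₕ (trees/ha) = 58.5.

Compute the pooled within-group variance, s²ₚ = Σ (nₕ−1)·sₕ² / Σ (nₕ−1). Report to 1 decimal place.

1: (96−1)·32.2² = 95·1036.84 = 98499.8
2: (15−1)·97.6² = 14·9525.76 = 133360.64
3: (8−1)·58.5² = 7·3422.25 = 23955.75
Numerator = 255816.19; denominator = Σ(nₕ−1) = 116.
s²ₚ = 255816.19/116 = 2205.312... → 2205.3.

2205.3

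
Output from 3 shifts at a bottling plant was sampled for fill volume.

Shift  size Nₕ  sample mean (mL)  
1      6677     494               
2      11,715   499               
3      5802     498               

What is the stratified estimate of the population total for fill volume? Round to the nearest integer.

12033619

Population total = Σ Nₕ·x̄ₕ (each stratum's size times its mean).
6677·494 + 11715·499 + 5802·498 = 3298438 + 5845785 + 2889396 = 12033619.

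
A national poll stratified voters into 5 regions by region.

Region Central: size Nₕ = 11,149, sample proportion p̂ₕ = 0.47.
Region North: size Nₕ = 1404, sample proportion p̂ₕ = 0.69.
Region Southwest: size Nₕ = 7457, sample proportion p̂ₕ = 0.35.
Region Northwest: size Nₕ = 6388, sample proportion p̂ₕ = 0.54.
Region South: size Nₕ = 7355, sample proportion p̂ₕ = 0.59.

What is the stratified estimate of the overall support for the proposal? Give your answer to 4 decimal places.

0.4920

Wₕ = Nₕ/N with N = 33753: 0.3303, 0.0416, 0.2209, 0.1893, 0.2179.
p̂_st = 0.3303·0.47 + 0.0416·0.69 + 0.2209·0.35 + 0.1893·0.54 + 0.2179·0.59 ≈ 0.492037... → 0.4920.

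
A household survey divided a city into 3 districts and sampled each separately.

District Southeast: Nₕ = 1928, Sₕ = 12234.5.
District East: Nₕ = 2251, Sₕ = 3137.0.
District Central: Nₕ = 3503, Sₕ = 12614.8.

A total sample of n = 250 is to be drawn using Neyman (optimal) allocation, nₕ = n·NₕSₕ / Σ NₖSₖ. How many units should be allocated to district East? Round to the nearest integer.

Σ NₕSₕ = 1928·12234.5 + 2251·3137.0 + 3503·12614.8 = 74839147.4.
Share for East: 7061387/74839147.4 = 0.09435.
n_East = 250 × 0.09435 = 23.589... → 24.

24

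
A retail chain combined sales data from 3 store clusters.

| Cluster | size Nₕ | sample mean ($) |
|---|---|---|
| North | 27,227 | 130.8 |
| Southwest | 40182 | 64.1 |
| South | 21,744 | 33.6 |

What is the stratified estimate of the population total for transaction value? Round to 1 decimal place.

6867556.2

North: 27227·130.8 = 3561291.6
Southwest: 40182·64.1 = 2575666.2
South: 21744·33.6 = 730598.4
τ̂ = Σ Nₕx̄ₕ = 6867556.2.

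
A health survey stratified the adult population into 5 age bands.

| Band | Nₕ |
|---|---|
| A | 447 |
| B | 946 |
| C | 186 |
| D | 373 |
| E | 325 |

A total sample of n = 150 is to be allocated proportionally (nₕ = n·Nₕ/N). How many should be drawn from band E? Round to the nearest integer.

21

N = 447 + 946 + 186 + 373 + 325 = 2277.
n_E = 150·325/2277 = 21.410... → 21.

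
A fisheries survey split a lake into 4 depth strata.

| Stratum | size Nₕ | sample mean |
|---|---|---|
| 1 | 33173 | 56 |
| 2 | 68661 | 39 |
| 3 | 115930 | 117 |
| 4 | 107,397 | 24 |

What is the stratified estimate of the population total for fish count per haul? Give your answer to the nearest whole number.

1: 33173·56 = 1857688
2: 68661·39 = 2677779
3: 115930·117 = 13563810
4: 107397·24 = 2577528
τ̂ = Σ Nₕx̄ₕ = 20676805.

20676805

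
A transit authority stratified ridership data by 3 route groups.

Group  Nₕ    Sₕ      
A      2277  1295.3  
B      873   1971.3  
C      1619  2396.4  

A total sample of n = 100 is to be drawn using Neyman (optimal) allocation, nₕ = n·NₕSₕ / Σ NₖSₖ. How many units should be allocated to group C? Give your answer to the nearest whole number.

45

Σ NₕSₕ = 2277·1295.3 + 873·1971.3 + 1619·2396.4 = 8550114.6.
Share for C: 3879771.6/8550114.6 = 0.45377.
n_C = 100 × 0.45377 = 45.377... → 45.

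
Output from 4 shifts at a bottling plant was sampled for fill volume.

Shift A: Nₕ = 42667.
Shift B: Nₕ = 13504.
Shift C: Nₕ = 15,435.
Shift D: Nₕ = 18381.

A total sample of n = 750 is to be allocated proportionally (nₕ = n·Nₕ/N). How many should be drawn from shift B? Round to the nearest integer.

113

N = 42667 + 13504 + 15435 + 18381 = 89987.
n_B = 750·13504/89987 = 112.550... → 113.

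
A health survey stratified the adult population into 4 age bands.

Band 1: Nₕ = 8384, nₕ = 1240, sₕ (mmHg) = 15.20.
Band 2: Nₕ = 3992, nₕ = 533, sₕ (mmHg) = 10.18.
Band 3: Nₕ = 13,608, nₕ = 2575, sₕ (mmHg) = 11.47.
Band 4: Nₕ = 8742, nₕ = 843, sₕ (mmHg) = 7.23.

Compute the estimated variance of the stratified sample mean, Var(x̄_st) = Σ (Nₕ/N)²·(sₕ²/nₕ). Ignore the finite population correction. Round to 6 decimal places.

N = 34726; Wₕ = Nₕ/N.
band 1: (8384/34726)²·15.20²/1240 = 0.010860717
band 2: (3992/34726)²·10.18²/533 = 0.002569448
band 3: (13608/34726)²·11.47²/2575 = 0.007845646
band 4: (8742/34726)²·7.23²/843 = 0.003929715
Sum = 0.025205527 → 0.025206.

0.025206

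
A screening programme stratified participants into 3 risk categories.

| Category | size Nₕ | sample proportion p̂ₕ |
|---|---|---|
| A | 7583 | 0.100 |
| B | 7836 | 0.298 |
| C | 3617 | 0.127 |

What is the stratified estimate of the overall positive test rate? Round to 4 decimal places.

Wₕ = Nₕ/N with N = 19036: 0.3984, 0.4116, 0.1900.
p̂_st = 0.3984·0.100 + 0.4116·0.298 + 0.1900·0.127 ≈ 0.186635... → 0.1866.

0.1866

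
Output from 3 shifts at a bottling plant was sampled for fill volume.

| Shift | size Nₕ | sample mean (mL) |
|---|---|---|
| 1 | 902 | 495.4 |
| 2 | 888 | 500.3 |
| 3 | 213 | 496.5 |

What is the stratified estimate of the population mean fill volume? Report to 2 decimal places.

497.69

x̄_st = (Σ Nₕx̄ₕ) / (Σ Nₕ) = (902·495.4 + 888·500.3 + 213·496.5) / 2003
= 996871.7 / 2003 = 497.6893... → 497.69.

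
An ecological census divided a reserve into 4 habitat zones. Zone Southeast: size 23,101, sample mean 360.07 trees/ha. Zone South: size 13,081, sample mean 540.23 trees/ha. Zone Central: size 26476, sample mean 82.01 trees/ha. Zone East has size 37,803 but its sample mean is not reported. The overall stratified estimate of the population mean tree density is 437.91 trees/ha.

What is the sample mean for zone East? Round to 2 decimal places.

699.33

Σ Nₕx̄ₕ = N·μ, so 37803·x̄_East = 100461·437.91 − (23101·360.07 + 13081·540.23 + 26476·82.01).
= 43992876.51 − 17556022.46 = 26436854.05.
x̄_East = 26436854.05 / 37803 = 699.3322... → 699.33.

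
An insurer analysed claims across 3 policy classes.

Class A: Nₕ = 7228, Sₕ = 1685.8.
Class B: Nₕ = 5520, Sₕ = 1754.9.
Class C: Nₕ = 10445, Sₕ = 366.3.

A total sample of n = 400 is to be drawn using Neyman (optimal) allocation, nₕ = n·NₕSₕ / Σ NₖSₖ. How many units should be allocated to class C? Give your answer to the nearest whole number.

60

Σ NₕSₕ = 7228·1685.8 + 5520·1754.9 + 10445·366.3 = 25698013.9.
Share for C: 3826003.5/25698013.9 = 0.14888.
n_C = 400 × 0.14888 = 59.553... → 60.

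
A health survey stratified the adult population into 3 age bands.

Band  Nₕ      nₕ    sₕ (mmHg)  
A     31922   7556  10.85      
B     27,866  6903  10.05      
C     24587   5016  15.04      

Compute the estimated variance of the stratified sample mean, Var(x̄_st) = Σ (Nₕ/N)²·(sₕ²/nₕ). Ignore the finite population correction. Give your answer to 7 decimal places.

0.0076553

N = 84375. Term for each stratum: Wₕ²sₕ²/nₕ.
Var(x̄_st) = 0.0022300785 + 0.0015959377 + 0.0038293200 = 0.0076553362 → 0.0076553.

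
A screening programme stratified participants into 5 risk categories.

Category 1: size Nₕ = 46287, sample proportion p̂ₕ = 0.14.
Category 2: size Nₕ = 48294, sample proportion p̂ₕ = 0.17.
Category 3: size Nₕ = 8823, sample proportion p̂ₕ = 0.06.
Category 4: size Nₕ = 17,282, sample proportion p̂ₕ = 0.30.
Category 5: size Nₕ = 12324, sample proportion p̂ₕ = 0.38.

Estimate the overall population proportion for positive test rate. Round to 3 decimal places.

Wₕ = Nₕ/N with N = 133010: 0.3480, 0.3631, 0.0663, 0.1299, 0.0927.
p̂_st = 0.3480·0.14 + 0.3631·0.17 + 0.0663·0.06 + 0.1299·0.30 + 0.0927·0.38 ≈ 0.18861... → 0.189.

0.189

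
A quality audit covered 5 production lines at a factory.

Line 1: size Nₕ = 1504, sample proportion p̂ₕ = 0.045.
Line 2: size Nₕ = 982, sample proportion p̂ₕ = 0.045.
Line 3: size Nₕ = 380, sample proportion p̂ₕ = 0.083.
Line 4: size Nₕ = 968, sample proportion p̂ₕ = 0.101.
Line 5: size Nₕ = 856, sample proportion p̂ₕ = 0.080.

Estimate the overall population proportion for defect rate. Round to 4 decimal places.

N = 1504 + 982 + 380 + 968 + 856 = 4690.
Overall proportion = Σ (Nₕ/N)·p̂ₕ.
Σ Nₕp̂ₕ = 67.68 + 44.19 + 31.54 + 97.768 + 68.48 = 309.658.
309.658 / 4690 = 0.066025... → 0.0660.

0.0660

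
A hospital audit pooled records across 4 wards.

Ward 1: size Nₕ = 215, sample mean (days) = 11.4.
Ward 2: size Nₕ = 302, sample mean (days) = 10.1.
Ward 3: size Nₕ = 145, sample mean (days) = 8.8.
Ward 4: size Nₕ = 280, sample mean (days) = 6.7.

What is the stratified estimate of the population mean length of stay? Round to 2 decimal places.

9.19

N = 942; weights Wₕ = Nₕ/N = (0.2282, 0.3206, 0.1539, 0.2972).
x̄_st = Σ Wₕ·x̄ₕ = 0.2282·11.4 + 0.3206·10.1 + 0.1539·8.8 + 0.2972·6.7 ≈ 9.1860...
→ 9.19.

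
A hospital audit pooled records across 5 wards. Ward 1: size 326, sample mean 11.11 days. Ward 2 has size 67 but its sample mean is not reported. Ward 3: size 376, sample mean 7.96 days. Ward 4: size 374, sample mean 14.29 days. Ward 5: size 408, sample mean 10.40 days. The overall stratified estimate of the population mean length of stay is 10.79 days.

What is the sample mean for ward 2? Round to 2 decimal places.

N = 326 + 67 + 376 + 374 + 408 = 1551.
Overall total = μ·N = 10.79·1551 = 16735.29.
Subtract the known strata: 326·11.11 + 376·7.96 + 374·14.29 + 408·10.40 = 16202.48.
Remaining total for ward 2: 16735.29 − 16202.48 = 532.81.
Divide by its size: 532.81 / 67 = 7.9524... → 7.95.

7.95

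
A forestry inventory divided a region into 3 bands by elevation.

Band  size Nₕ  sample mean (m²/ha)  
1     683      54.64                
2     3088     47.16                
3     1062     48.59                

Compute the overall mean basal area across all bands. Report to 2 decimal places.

N = 683 + 3088 + 1062 = 4833.
Weight each subgroup mean by Nₕ/N and sum.
Σ Nₕx̄ₕ = 683·54.64 + 3088·47.16 + 1062·48.59 = 37319.12 + 145630.08 + 51602.58 = 234551.78.
Divide by N: 234551.78 / 4833 = 48.5313... → 48.53.

48.53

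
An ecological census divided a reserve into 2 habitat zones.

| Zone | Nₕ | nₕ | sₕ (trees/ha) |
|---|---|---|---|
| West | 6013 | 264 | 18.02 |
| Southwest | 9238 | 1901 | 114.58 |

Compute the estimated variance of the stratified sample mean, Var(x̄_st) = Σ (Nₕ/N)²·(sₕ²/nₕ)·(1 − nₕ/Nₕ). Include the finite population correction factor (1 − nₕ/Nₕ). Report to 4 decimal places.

N = 15251; Wₕ = Nₕ/N.
zone West: (6013/15251)²·18.02²/264·(1 − 264/6013) = 0.1828069
zone Southwest: (9238/15251)²·114.58²/1901·(1 − 1901/9238) = 2.0124975
Sum = 2.1953044 → 2.1953.

2.1953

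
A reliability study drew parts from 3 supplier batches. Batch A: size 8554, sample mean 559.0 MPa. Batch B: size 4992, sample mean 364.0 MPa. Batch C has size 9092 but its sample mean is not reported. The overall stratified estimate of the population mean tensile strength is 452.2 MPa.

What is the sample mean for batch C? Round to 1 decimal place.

Σ Nₕx̄ₕ = N·μ, so 9092·x̄_C = 22638·452.2 − (8554·559.0 + 4992·364.0).
= 10236903.6 − 6598774 = 3638129.6.
x̄_C = 3638129.6 / 9092 = 400.146... → 400.1.

400.1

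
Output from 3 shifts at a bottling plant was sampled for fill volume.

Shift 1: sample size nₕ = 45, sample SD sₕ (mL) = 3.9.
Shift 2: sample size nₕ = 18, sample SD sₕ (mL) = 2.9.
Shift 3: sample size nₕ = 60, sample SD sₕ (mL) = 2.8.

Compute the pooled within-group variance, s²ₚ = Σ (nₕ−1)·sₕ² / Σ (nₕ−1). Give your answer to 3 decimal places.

10.623

1: (45−1)·3.9² = 44·15.21 = 669.24
2: (18−1)·2.9² = 17·8.41 = 142.97
3: (60−1)·2.8² = 59·7.84 = 462.56
Numerator = 1274.77; denominator = Σ(nₕ−1) = 120.
s²ₚ = 1274.77/120 = 10.62308... → 10.623.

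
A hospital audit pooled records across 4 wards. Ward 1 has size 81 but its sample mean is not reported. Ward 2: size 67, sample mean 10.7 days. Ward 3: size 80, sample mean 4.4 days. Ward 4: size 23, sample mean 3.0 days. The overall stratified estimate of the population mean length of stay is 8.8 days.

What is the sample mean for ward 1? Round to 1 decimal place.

Σ Nₕx̄ₕ = N·μ, so 81·x̄_1 = 251·8.8 − (67·10.7 + 80·4.4 + 23·3.0).
= 2208.8 − 1137.9 = 1070.9.
x̄_1 = 1070.9 / 81 = 13.221... → 13.2.

13.2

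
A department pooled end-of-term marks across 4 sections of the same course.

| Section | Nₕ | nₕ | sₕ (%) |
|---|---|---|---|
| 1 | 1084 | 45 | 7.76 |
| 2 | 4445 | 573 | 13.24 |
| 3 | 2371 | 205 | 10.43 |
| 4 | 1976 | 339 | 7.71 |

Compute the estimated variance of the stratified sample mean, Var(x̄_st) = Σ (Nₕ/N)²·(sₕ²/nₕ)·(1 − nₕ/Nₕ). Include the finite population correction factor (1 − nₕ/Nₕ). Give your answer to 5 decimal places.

0.10319

N = 9876; Wₕ = Nₕ/N.
section 1: (1084/9876)²·7.76²/45·(1 − 45/1084) = 0.01545232
section 2: (4445/9876)²·13.24²/573·(1 − 573/4445) = 0.05398415
section 3: (2371/9876)²·10.43²/205·(1 − 205/2371) = 0.02794104
section 4: (1976/9876)²·7.71²/339·(1 − 339/1976) = 0.00581544
Sum = 0.10319295 → 0.10319.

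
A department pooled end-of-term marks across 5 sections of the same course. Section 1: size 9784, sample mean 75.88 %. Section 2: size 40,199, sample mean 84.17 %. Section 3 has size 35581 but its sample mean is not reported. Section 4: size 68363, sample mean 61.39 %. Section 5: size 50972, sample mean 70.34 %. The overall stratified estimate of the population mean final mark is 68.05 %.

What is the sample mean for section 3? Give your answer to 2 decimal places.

57.20

N = 9784 + 40199 + 35581 + 68363 + 50972 = 204899.
Overall total = μ·N = 68.05·204899 = 13943376.95.
Subtract the known strata: 9784·75.88 + 40199·84.17 + 68363·61.39 + 50972·70.34 = 11908134.8.
Remaining total for section 3: 13943376.95 − 11908134.8 = 2035242.15.
Divide by its size: 2035242.15 / 35581 = 57.2003... → 57.20.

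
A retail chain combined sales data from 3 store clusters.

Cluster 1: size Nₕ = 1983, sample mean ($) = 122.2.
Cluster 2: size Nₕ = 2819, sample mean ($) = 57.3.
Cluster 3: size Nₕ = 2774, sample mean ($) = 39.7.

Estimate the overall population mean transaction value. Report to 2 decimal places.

x̄_st = (Σ Nₕx̄ₕ) / (Σ Nₕ) = (1983·122.2 + 2819·57.3 + 2774·39.7) / 7576
= 513979.1 / 7576 = 67.8431... → 67.84.

67.84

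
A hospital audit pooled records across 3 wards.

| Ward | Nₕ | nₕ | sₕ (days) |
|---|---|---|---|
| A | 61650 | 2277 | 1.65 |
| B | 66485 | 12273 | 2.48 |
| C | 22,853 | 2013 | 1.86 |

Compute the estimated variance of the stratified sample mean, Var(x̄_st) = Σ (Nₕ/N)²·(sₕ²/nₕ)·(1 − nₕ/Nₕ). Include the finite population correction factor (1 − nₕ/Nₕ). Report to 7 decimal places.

N = 150988. Term for each stratum: Wₕ²sₕ²/nₕ·(1−nₕ/Nₕ).
Var(x̄_st) = 0.0001919738 + 0.0000792295 + 0.0000359036 = 0.0003071070 → 0.0003071.

0.0003071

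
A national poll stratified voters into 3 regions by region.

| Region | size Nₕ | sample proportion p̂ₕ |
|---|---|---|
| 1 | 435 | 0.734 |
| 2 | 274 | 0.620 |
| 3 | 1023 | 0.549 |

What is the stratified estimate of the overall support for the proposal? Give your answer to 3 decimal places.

0.607

N = 435 + 274 + 1023 = 1732.
Overall proportion = Σ (Nₕ/N)·p̂ₕ.
Σ Nₕp̂ₕ = 319.29 + 169.88 + 561.627 = 1050.797.
1050.797 / 1732 = 0.60670... → 0.607.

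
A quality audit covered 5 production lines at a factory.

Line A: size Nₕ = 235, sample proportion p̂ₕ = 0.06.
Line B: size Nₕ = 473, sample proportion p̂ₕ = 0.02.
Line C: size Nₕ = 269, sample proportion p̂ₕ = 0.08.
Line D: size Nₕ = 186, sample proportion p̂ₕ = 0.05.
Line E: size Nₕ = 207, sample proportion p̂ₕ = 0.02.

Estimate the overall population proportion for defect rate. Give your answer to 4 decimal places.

N = 235 + 473 + 269 + 186 + 207 = 1370.
Overall proportion = Σ (Nₕ/N)·p̂ₕ.
Σ Nₕp̂ₕ = 14.1 + 9.46 + 21.52 + 9.3 + 4.14 = 58.52.
58.52 / 1370 = 0.042715... → 0.0427.

0.0427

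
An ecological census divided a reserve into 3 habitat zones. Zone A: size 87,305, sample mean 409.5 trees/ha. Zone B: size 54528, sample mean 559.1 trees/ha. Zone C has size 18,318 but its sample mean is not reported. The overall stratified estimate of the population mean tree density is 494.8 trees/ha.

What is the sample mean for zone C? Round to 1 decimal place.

N = 87305 + 54528 + 18318 = 160151.
Overall total = μ·N = 494.8·160151 = 79242714.8.
Subtract the known strata: 87305·409.5 + 54528·559.1 = 66238002.3.
Remaining total for zone C: 79242714.8 − 66238002.3 = 13004712.5.
Divide by its size: 13004712.5 / 18318 = 709.942... → 709.9.

709.9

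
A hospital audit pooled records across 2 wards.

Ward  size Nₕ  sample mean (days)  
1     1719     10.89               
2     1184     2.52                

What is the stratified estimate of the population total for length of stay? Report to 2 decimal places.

21703.59

Estimate total by summing Nₕ·x̄ₕ over strata.
1719·10.89 + 1184·2.52 = 18719.91 + 2983.68 = 21703.59.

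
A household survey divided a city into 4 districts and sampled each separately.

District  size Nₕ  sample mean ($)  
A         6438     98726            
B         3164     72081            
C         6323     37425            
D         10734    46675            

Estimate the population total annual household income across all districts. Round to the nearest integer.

1601309997

A: 6438·98726 = 635597988
B: 3164·72081 = 228064284
C: 6323·37425 = 236638275
D: 10734·46675 = 501009450
τ̂ = Σ Nₕx̄ₕ = 1601309997.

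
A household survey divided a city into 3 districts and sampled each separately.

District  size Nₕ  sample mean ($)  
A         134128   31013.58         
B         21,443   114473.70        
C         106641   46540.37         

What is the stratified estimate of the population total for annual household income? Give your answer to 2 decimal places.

A: 134128·31013.58 = 4159789458.24
B: 21443·114473.70 = 2454659549.1
C: 106641·46540.37 = 4963111597.17
τ̂ = Σ Nₕx̄ₕ = 11577560604.51.

11577560604.51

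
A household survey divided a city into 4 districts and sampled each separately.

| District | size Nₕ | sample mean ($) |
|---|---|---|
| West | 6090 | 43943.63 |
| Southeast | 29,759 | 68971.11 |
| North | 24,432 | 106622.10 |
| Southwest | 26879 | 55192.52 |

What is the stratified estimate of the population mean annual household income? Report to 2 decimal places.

x̄_st = (Σ Nₕx̄ₕ) / (Σ Nₕ) = (6090·43943.63 + 29759·68971.11 + 24432·106622.10 + 26879·55192.52) / 87160
= 6408638861.47 / 87160 = 73527.2930... → 73527.29.

73527.29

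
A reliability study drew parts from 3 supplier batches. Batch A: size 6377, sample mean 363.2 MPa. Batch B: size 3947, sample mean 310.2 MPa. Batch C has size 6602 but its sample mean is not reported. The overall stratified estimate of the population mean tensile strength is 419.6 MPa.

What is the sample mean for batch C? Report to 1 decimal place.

N = 6377 + 3947 + 6602 = 16926.
Overall total = μ·N = 419.6·16926 = 7102149.6.
Subtract the known strata: 6377·363.2 + 3947·310.2 = 3540485.8.
Remaining total for batch C: 7102149.6 − 3540485.8 = 3561663.8.
Divide by its size: 3561663.8 / 6602 = 539.483... → 539.5.

539.5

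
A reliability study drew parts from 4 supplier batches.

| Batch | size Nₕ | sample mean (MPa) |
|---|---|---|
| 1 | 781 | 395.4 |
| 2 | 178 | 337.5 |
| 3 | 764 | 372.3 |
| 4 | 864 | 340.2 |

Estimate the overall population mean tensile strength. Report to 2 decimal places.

x̄_st = (Σ Nₕx̄ₕ) / (Σ Nₕ) = (781·395.4 + 178·337.5 + 764·372.3 + 864·340.2) / 2587
= 947252.4 / 2587 = 366.1586... → 366.16.

366.16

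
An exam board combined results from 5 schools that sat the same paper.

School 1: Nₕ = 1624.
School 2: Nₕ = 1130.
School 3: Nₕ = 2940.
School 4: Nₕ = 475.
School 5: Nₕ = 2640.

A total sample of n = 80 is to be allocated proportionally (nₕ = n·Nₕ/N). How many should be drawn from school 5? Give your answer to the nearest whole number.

Share of school 5 = 2640/8809 = 0.29969.
Allocate 80 × 0.29969 = 23.975... → 24.

24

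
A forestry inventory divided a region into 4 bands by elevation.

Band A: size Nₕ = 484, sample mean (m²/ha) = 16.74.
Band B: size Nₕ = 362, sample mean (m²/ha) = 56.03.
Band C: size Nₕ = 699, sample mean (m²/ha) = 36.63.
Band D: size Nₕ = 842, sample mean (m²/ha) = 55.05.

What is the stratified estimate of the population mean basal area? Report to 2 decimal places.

N = 484 + 362 + 699 + 842 = 2387.
Overall mean = Σ (Nₕ/N)·x̄ₕ — weight by population share, not a simple average.
Σ Nₕx̄ₕ = 484·16.74 + 362·56.03 + 699·36.63 + 842·55.05 = 8102.16 + 20282.86 + 25604.37 + 46352.1 = 100341.49.
Divide by N: 100341.49 / 2387 = 42.0367... → 42.04.

42.04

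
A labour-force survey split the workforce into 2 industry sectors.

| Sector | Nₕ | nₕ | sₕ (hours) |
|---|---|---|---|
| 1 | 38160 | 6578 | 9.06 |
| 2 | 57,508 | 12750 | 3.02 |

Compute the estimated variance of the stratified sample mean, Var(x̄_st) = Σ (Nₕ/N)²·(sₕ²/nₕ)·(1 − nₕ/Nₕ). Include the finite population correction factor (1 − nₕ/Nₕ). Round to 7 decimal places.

N = 95668; Wₕ = Nₕ/N.
sector 1: (38160/95668)²·9.06²/6578·(1 − 6578/38160) = 0.0016431497
sector 2: (57508/95668)²·3.02²/12750·(1 − 12750/57508) = 0.0002011728
Sum = 0.0018443225 → 0.0018443.

0.0018443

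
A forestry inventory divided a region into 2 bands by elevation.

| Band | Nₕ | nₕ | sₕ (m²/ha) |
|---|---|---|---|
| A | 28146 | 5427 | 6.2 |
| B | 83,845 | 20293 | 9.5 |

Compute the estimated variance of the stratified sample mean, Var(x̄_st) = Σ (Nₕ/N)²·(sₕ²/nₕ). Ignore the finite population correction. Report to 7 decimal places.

N = 111991; Wₕ = Nₕ/N.
band A: (28146/111991)²·6.2²/5427 = 0.0004473945
band B: (83845/111991)²·9.5²/20293 = 0.0024928093
Sum = 0.0029402038 → 0.0029402.

0.0029402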